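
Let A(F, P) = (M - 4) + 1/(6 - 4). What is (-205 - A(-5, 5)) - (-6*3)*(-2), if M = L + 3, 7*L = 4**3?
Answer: -3495/14 ≈ -249.64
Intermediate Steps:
L = 64/7 (L = (1/7)*4**3 = (1/7)*64 = 64/7 ≈ 9.1429)
M = 85/7 (M = 64/7 + 3 = 85/7 ≈ 12.143)
A(F, P) = 121/14 (A(F, P) = (85/7 - 4) + 1/(6 - 4) = 57/7 + 1/2 = 121/14)
(-205 - A(-5, 5)) - (-6*3)*(-2) = (-205 - 1*121/14) - (-6*3)*(-2) = (-205 - 121/14) - (-18)*(-2) = -2991/14 - 1*36 = -2991/14 - 36 = -3495/14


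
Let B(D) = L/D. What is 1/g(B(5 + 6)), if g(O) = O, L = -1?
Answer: -11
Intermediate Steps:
B(D) = -1/D
1/g(B(5 + 6)) = 1/(-1/(5 + 6)) = 1/(-1/11) = -11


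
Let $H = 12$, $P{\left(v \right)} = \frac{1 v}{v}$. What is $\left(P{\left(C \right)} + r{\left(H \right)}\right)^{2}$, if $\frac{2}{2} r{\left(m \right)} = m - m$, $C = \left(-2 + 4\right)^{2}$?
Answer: $1$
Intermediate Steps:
$C = 4$ ($C = 2^{2} = 4$)
$P{\left(v \right)} = 1$ ($P{\left(v \right)} = \frac{v}{v} = 1$)
$r{\left(m \right)} = 0$ ($r{\left(m \right)} = m - m = 0$)
$\left(P{\left(C \right)} + r{\left(H \right)}\right)^{2} = \left(1 + 0\right)^{2} = 1^{2} = 1$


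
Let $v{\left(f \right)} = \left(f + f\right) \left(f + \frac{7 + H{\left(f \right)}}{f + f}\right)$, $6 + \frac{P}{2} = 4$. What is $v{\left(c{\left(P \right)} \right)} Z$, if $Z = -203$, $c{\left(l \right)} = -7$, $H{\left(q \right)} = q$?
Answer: $-19894$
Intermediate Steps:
$P = -4$ ($P = -12 + 2 \cdot 4 = -12 + 8 = -4$)
$v{\left(f \right)} = 2 f \left(f + \frac{7 + f}{2 f}\right)$ ($v{\left(f \right)} = \left(f + f\right) \left(f + \frac{7 + f}{f + f}\right) = 2 f \left(f + \frac{7 + f}{2 f}\right)$)
$v{\left(c{\left(P \right)} \right)} Z = \left(7 - 7 + 2 \left(-7\right)^{2}\right) \left(-203\right) = \left(7 - 7 + 2 \cdot 49\right) \left(-203\right) = \left(7 - 7 + 98\right) \left(-203\right) = 98 \left(-203\right) = -19894$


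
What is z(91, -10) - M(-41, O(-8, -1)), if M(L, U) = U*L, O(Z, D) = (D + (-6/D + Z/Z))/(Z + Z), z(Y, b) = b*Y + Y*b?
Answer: -14683/8 ≈ -1835.4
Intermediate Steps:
z(Y, b) = 2*Y*b (z(Y, b) = Y*b + Y*b = 2*Y*b)
O(Z, D) = (1 + D - 6/D)/(2*Z) (O(Z, D) = (D + (-6/D + 1))/((2*Z)) = (D + (1 - 6/D))*(1/(2*Z)) = (1 + D - 6/D)*(1/(2*Z)) = (1 + D - 6/D)/(2*Z))
M(L, U) = L*U
z(91, -10) - M(-41, O(-8, -1)) = 2*91*(-10) - (-41)*(½)*(-6 - (1 - 1))/(-1*(-8)) = -1820 - (-41)*(½)*(-1)*(-⅛)*(-6 - 1*0) = -1820 - (-41)*(½)*(-1)*(-⅛)*(-6 + 0) = -1820 - (-41)*(½)*(-1)*(-⅛)*(-6) = -1820 - (-41)*(-3)/8 = -1820 - 1*123/8 = -1820 - 123/8 = -14683/8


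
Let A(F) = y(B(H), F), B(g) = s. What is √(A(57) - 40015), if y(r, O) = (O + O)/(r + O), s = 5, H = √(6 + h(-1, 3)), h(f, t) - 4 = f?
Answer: 2*I*√9613162/31 ≈ 200.03*I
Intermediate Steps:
h(f, t) = 4 + f
H = 3 (H = √(6 + (4 - 1)) = √(6 + 3) = √9 = 3)
B(g) = 5
y(r, O) = 2*O/(O + r) (y(r, O) = (2*O)/(O + r) = 2*O/(O + r))
A(F) = 2*F/(5 + F) (A(F) = 2*F/(F + 5) = 2*F/(5 + F))
√(A(57) - 40015) = √(2*57/(5 + 57) - 40015) = √(2*57/62 - 40015) = √(2*57*(1/62) - 40015) = √(57/31 - 40015) = √(-1240408/31) = 2*I*√9613162/31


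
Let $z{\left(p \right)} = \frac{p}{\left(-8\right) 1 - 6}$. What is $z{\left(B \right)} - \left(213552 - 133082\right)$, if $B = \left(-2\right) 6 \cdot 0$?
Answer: $-80470$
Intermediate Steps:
$B = 0$ ($B = \left(-12\right) 0 = 0$)
$z{\left(p \right)} = - \frac{p}{14}$ ($z{\left(p \right)} = \frac{p}{-8 - 6} = \frac{p}{-14} = p \left(- \frac{1}{14}\right) = - \frac{p}{14}$)
$z{\left(B \right)} - \left(213552 - 133082\right) = \left(- \frac{1}{14}\right) 0 - \left(213552 - 133082\right) = 0 - \left(213552 - 133082\right) = 0 - 80470 = -80470$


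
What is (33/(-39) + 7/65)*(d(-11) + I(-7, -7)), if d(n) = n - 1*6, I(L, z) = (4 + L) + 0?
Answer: 192/13 ≈ 14.769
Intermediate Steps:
I(L, z) = 4 + L
d(n) = -6 + n (d(n) = n - 6 = -6 + n)
(33/(-39) + 7/65)*(d(-11) + I(-7, -7)) = (33/(-39) + 7/65)*((-6 - 11) + (4 - 7)) = (33*(-1/39) + 7*(1/65))*(-17 - 3) = (-11/13 + 7/65)*(-20) = -48/65*(-20) = 192/13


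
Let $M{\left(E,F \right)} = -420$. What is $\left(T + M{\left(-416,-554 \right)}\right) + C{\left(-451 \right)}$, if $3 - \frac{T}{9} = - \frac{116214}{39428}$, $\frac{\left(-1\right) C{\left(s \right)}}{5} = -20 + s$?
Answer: $\frac{39201831}{19714} \approx 1988.5$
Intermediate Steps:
$C{\left(s \right)} = 100 - 5 s$ ($C{\left(s \right)} = - 5 \left(-20 + s\right) = 100 - 5 s$)
$T = \frac{1055241}{19714}$ ($T = 27 - 9 \left(- \frac{116214}{39428}\right) = 27 - 9 \left(\left(-116214\right) \frac{1}{39428}\right) = 27 - - \frac{522963}{19714} = 27 + \frac{522963}{19714} = \frac{1055241}{19714} \approx 53.527$)
$\left(T + M{\left(-416,-554 \right)}\right) + C{\left(-451 \right)} = \left(\frac{1055241}{19714} - 420\right) + \left(100 - -2255\right) = - \frac{7224639}{19714} + \left(100 + 2255\right) = - \frac{7224639}{19714} + 2355 = \frac{39201831}{19714}$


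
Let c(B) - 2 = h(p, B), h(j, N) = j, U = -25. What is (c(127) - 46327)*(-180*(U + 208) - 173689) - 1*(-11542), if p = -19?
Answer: 9576025918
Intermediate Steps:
c(B) = -17 (c(B) = 2 - 19 = -17)
(c(127) - 46327)*(-180*(U + 208) - 173689) - 1*(-11542) = (-17 - 46327)*(-180*(-25 + 208) - 173689) - 1*(-11542) = -46344*(-180*183 - 173689) + 11542 = -46344*(-32940 - 173689) + 11542 = -46344*(-206629) + 11542 = 9576014376 + 11542 = 9576025918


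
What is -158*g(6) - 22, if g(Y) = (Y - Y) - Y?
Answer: 926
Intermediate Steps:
g(Y) = -Y (g(Y) = 0 - Y = -Y)
-158*g(6) - 22 = -(-158)*6 - 22 = -158*(-6) - 22 = 948 - 22 = 926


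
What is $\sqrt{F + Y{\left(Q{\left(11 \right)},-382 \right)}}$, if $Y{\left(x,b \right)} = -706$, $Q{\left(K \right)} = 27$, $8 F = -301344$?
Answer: $i \sqrt{38374} \approx 195.89 i$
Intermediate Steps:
$F = -37668$ ($F = \frac{1}{8} \left(-301344\right) = -37668$)
$\sqrt{F + Y{\left(Q{\left(11 \right)},-382 \right)}} = \sqrt{-37668 - 706} = \sqrt{-38374} = i \sqrt{38374}$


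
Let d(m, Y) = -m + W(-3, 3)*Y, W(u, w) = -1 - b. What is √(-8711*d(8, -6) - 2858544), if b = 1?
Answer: 2*I*√723347 ≈ 1701.0*I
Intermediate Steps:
W(u, w) = -2 (W(u, w) = -1 - 1*1 = -1 - 1 = -2)
d(m, Y) = -m - 2*Y
√(-8711*d(8, -6) - 2858544) = √(-8711*(-1*8 - 2*(-6)) - 2858544) = √(-8711*(-8 + 12) - 2858544) = √(-8711*4 - 2858544) = √(-34844 - 2858544) = √(-2893388) = 2*I*√723347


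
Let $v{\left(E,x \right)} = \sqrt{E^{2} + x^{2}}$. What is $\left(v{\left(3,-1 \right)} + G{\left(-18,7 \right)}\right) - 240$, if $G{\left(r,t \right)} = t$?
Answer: $-233 + \sqrt{10} \approx -229.84$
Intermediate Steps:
$\left(v{\left(3,-1 \right)} + G{\left(-18,7 \right)}\right) - 240 = \left(\sqrt{3^{2} + \left(-1\right)^{2}} + 7\right) - 240 = \left(\sqrt{9 + 1} + 7\right) - 240 = \left(\sqrt{10} + 7\right) - 240 = \left(7 + \sqrt{10}\right) - 240 = -233 + \sqrt{10}$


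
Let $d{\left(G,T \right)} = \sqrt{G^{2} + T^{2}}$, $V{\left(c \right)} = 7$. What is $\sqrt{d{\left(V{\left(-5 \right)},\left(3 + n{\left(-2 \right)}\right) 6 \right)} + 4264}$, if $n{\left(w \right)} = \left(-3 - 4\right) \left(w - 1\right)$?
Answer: $\sqrt{4264 + \sqrt{20785}} \approx 66.394$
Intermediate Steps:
$n{\left(w \right)} = 7 - 7 w$ ($n{\left(w \right)} = - 7 \left(-1 + w\right) = 7 - 7 w$)
$\sqrt{d{\left(V{\left(-5 \right)},\left(3 + n{\left(-2 \right)}\right) 6 \right)} + 4264} = \sqrt{\sqrt{7^{2} + \left(\left(3 + \left(7 - -14\right)\right) 6\right)^{2}} + 4264} = \sqrt{\sqrt{49 + \left(\left(3 + \left(7 + 14\right)\right) 6\right)^{2}} + 4264} = \sqrt{\sqrt{49 + \left(\left(3 + 21\right) 6\right)^{2}} + 4264} = \sqrt{\sqrt{49 + \left(24 \cdot 6\right)^{2}} + 4264} = \sqrt{\sqrt{49 + 144^{2}} + 4264} = \sqrt{\sqrt{49 + 20736} + 4264} = \sqrt{\sqrt{20785} + 4264} = \sqrt{4264 + \sqrt{20785}}$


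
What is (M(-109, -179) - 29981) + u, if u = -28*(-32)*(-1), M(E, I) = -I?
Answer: -30698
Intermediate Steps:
u = -896 (u = 896*(-1) = -896)
(M(-109, -179) - 29981) + u = (-1*(-179) - 29981) - 896 = (179 - 29981) - 896 = -29802 - 896 = -30698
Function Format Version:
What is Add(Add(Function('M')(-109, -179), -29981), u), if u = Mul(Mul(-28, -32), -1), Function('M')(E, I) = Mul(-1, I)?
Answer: -30698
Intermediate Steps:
u = -896 (u = Mul(896, -1) = -896)
Add(Add(Function('M')(-109, -179), -29981), u) = Add(Add(Mul(-1, -179), -29981), -896) = Add(Add(179, -29981), -896) = Add(-29802, -896) = -30698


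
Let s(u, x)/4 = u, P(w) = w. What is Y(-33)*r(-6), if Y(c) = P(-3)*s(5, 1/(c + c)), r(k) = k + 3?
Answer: 180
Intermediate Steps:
r(k) = 3 + k
s(u, x) = 4*u
Y(c) = -60 (Y(c) = -12*5 = -3*20 = -60)
Y(-33)*r(-6) = -60*(3 - 6) = -60*(-3) = 180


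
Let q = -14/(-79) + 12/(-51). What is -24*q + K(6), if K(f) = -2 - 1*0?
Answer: -814/1343 ≈ -0.60611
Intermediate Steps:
K(f) = -2 (K(f) = -2 + 0 = -2)
q = -78/1343 (q = -14*(-1/79) + 12*(-1/51) = 14/79 - 4/17 = -78/1343 ≈ -0.058079)
-24*q + K(6) = -24*(-78/1343) - 2 = 1872/1343 - 2 = -814/1343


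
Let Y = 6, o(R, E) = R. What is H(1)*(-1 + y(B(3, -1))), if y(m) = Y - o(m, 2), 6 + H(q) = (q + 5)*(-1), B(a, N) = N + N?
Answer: -84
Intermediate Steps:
B(a, N) = 2*N
H(q) = -11 - q (H(q) = -6 + (q + 5)*(-1) = -6 + (5 + q)*(-1) = -6 + (-5 - q) = -11 - q)
y(m) = 6 - m
H(1)*(-1 + y(B(3, -1))) = (-11 - 1*1)*(-1 + (6 - 2*(-1))) = (-11 - 1)*(-1 + (6 - 1*(-2))) = -12*(-1 + (6 + 2)) = -12*(-1 + 8) = -12*7 = -84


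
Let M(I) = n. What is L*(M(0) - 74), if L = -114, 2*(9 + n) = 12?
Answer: 8778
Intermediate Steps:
n = -3 (n = -9 + (1/2)*12 = -9 + 6 = -3)
M(I) = -3
L*(M(0) - 74) = -114*(-3 - 74) = -114*(-77) = 8778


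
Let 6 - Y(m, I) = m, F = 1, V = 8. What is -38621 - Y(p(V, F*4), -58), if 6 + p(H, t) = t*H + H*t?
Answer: -38569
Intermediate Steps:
p(H, t) = -6 + 2*H*t (p(H, t) = -6 + (t*H + H*t) = -6 + (H*t + H*t) = -6 + 2*H*t)
Y(m, I) = 6 - m
-38621 - Y(p(V, F*4), -58) = -38621 - (6 - (-6 + 2*8*(1*4))) = -38621 - (6 - (-6 + 2*8*4)) = -38621 - (6 - (-6 + 64)) = -38621 - (6 - 1*58) = -38621 - (6 - 58) = -38621 - 1*(-52) = -38621 + 52 = -38569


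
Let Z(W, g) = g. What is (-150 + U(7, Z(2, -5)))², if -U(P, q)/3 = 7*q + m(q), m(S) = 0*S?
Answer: 2025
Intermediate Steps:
m(S) = 0
U(P, q) = -21*q (U(P, q) = -3*(7*q + 0) = -21*q)
(-150 + U(7, Z(2, -5)))² = (-150 - 21*(-5))² = (-150 + 105)² = (-45)² = 2025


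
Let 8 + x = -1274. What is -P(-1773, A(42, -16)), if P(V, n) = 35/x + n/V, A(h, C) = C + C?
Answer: 21031/2272986 ≈ 0.0092526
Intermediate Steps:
x = -1282 (x = -8 - 1274 = -1282)
A(h, C) = 2*C
P(V, n) = -35/1282 + n/V (P(V, n) = 35/(-1282) + n/V = 35*(-1/1282) + n/V = -35/1282 + n/V)
-P(-1773, A(42, -16)) = -(-35/1282 + (2*(-16))/(-1773)) = -(-35/1282 - 32*(-1/1773)) = -(-35/1282 + 32/1773) = -1*(-21031/2272986) = 21031/2272986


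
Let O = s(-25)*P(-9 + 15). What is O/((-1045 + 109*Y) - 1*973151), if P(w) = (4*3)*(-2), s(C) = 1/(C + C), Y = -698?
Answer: -6/13128475 ≈ -4.5702e-7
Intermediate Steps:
s(C) = 1/(2*C)
P(w) = -24 (P(w) = 12*(-2) = -24)
O = 12/25 (O = ((½)/(-25))*(-24) = ((½)*(-1/25))*(-24) = -1/50*(-24) = 12/25 ≈ 0.48000)
O/((-1045 + 109*Y) - 1*973151) = 12/(25*((-1045 + 109*(-698)) - 1*973151)) = 12/(25*((-1045 - 76082) - 973151)) = 12/(25*(-77127 - 973151)) = (12/25)/(-1050278) = (12/25)*(-1/1050278) = -6/13128475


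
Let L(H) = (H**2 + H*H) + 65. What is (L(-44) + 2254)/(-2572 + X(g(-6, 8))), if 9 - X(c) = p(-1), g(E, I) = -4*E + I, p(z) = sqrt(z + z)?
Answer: -15867533/6568971 + 6191*I*sqrt(2)/6568971 ≈ -2.4155 + 0.0013328*I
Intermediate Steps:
p(z) = sqrt(2)*sqrt(z) (p(z) = sqrt(2*z) = sqrt(2)*sqrt(z))
L(H) = 65 + 2*H**2 (L(H) = (H**2 + H**2) + 65 = 2*H**2 + 65 = 65 + 2*H**2)
g(E, I) = I - 4*E
X(c) = 9 - I*sqrt(2) (X(c) = 9 - sqrt(2)*sqrt(-1) = 9 - sqrt(2)*I = 9 - I*sqrt(2))
(L(-44) + 2254)/(-2572 + X(g(-6, 8))) = ((65 + 2*(-44)**2) + 2254)/(-2572 + (9 - I*sqrt(2))) = ((65 + 2*1936) + 2254)/(-2563 - I*sqrt(2)) = ((65 + 3872) + 2254)/(-2563 - I*sqrt(2)) = (3937 + 2254)/(-2563 - I*sqrt(2)) = 6191/(-2563 - I*sqrt(2))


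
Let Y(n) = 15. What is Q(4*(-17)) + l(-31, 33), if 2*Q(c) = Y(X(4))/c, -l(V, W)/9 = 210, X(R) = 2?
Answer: -257055/136 ≈ -1890.1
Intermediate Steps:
l(V, W) = -1890 (l(V, W) = -9*210 = -1890)
Q(c) = 15/(2*c) (Q(c) = (15/c)/2 = 15/(2*c))
Q(4*(-17)) + l(-31, 33) = 15/(2*((4*(-17)))) - 1890 = (15/2)/(-68) - 1890 = (15/2)*(-1/68) - 1890 = -15/136 - 1890 = -257055/136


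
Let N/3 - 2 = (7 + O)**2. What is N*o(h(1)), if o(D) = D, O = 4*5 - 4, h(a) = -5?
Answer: -7965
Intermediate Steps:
O = 16 (O = 20 - 4 = 16)
N = 1593 (N = 6 + 3*(7 + 16)**2 = 6 + 3*23**2 = 6 + 3*529 = 6 + 1587 = 1593)
N*o(h(1)) = 1593*(-5) = -7965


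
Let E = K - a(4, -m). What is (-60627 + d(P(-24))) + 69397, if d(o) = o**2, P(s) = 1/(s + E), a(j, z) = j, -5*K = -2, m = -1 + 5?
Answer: 167015905/19044 ≈ 8770.0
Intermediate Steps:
m = 4
K = 2/5 (K = -1/5*(-2) = 2/5 ≈ 0.40000)
E = -18/5 (E = 2/5 - 1*4 = 2/5 - 4 = -18/5 ≈ -3.6000)
P(s) = 1/(-18/5 + s) (P(s) = 1/(s - 18/5) = 1/(-18/5 + s))
(-60627 + d(P(-24))) + 69397 = (-60627 + (5/(-18 + 5*(-24)))**2) + 69397 = (-60627 + (5/(-18 - 120))**2) + 69397 = (-60627 + (5/(-138))**2) + 69397 = (-60627 + (5*(-1/138))**2) + 69397 = (-60627 + (-5/138)**2) + 69397 = (-60627 + 25/19044) + 69397 = -1154580563/19044 + 69397 = 167015905/19044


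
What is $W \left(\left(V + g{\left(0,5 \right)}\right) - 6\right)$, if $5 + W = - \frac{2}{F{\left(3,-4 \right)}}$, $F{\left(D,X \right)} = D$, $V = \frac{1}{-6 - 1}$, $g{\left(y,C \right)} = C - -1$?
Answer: $\frac{17}{21} \approx 0.80952$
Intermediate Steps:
$g{\left(y,C \right)} = 1 + C$ ($g{\left(y,C \right)} = C + 1 = 1 + C$)
$V = - \frac{1}{7}$ ($V = \frac{1}{-7} = - \frac{1}{7} \approx -0.14286$)
$W = - \frac{17}{3}$ ($W = -5 - \frac{2}{3} = - \frac{17}{3} \approx -5.6667$)
$W \left(\left(V + g{\left(0,5 \right)}\right) - 6\right) = - \frac{17 \left(\left(- \frac{1}{7} + \left(1 + 5\right)\right) - 6\right)}{3} = - \frac{17 \left(\left(- \frac{1}{7} + 6\right) - 6\right)}{3} = - \frac{17 \left(\frac{41}{7} - 6\right)}{3} = \left(- \frac{17}{3}\right) \left(- \frac{1}{7}\right) = \frac{17}{21}$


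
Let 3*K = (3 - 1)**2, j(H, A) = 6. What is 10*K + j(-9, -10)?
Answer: 58/3 ≈ 19.333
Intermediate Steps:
K = 4/3 (K = (3 - 1)**2/3 = (1/3)*2**2 = (1/3)*4 = 4/3 ≈ 1.3333)
10*K + j(-9, -10) = 10*(4/3) + 6 = 40/3 + 6 = 58/3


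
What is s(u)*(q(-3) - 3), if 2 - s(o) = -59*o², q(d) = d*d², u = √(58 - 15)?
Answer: -76170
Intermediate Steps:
u = √43 ≈ 6.5574
q(d) = d³
s(o) = 2 + 59*o² (s(o) = 2 - (-59)*o² = 2 + 59*o²)
s(u)*(q(-3) - 3) = (2 + 59*(√43)²)*((-3)³ - 3) = (2 + 59*43)*(-27 - 3) = (2 + 2537)*(-30) = 2539*(-30) = -76170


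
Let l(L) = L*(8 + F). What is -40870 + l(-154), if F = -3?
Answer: -41640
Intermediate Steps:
l(L) = 5*L (l(L) = L*(8 - 3) = L*5 = 5*L)
-40870 + l(-154) = -40870 + 5*(-154) = -40870 - 770 = -41640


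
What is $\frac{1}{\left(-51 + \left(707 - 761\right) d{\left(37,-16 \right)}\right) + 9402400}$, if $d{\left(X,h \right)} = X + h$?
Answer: $\frac{1}{9401215} \approx 1.0637 \cdot 10^{-7}$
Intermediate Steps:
$\frac{1}{\left(-51 + \left(707 - 761\right) d{\left(37,-16 \right)}\right) + 9402400} = \frac{1}{\left(-51 + \left(707 - 761\right) \left(37 - 16\right)\right) + 9402400} = \frac{1}{\left(-51 - 1134\right) + 9402400} = \frac{1}{-1185 + 9402400} = \frac{1}{9401215}$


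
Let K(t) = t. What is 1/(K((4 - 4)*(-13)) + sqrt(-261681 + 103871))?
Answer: -I*sqrt(157810)/157810 ≈ -0.0025173*I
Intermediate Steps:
1/(K((4 - 4)*(-13)) + sqrt(-261681 + 103871)) = 1/((4 - 4)*(-13) + sqrt(-261681 + 103871)) = 1/(0*(-13) + sqrt(-157810)) = 1/(0 + I*sqrt(157810)) = 1/(I*sqrt(157810)) = -I*sqrt(157810)/157810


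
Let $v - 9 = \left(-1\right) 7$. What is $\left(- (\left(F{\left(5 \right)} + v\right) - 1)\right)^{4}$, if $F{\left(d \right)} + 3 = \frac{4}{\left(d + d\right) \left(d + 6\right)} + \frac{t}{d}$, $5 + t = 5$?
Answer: $\frac{136048896}{9150625} \approx 14.868$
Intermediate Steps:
$t = 0$ ($t = -5 + 5 = 0$)
$v = 2$ ($v = 9 - 7 = 2$)
$F{\left(d \right)} = -3 + \frac{2}{d \left(6 + d\right)}$ ($F{\left(d \right)} = -3 + \left(\frac{4}{\left(d + d\right) \left(d + 6\right)} + \frac{0}{d}\right) = -3 + \left(\frac{4}{2 d \left(6 + d\right)} + 0\right) = -3 + \left(4 \frac{1}{2 d \left(6 + d\right)} + 0\right) = -3 + \left(\frac{2}{d \left(6 + d\right)} + 0\right) = -3 + \frac{2}{d \left(6 + d\right)}$)
$\left(- (\left(F{\left(5 \right)} + v\right) - 1)\right)^{4} = \left(- (\left(\frac{2 - 90 - 3 \cdot 5^{2}}{5 \left(6 + 5\right)} + 2\right) - 1)\right)^{4} = \left(- (\left(\frac{2 - 90 - 75}{5 \cdot 11} + 2\right) - 1)\right)^{4} = \left(- (\left(\frac{1}{5} \cdot \frac{1}{11} \left(2 - 90 - 75\right) + 2\right) - 1)\right)^{4} = \left(- (\left(\frac{1}{5} \cdot \frac{1}{11} \left(-163\right) + 2\right) - 1)\right)^{4} = \left(- (\left(- \frac{163}{55} + 2\right) - 1)\right)^{4} = \left(- (- \frac{53}{55} - 1)\right)^{4} = \left(\left(-1\right) \left(- \frac{108}{55}\right)\right)^{4} = \left(\frac{108}{55}\right)^{4} = \frac{136048896}{9150625}$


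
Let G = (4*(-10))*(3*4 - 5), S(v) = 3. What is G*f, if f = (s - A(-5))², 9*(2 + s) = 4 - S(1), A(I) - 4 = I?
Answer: -17920/81 ≈ -221.23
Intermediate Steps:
A(I) = 4 + I
s = -17/9 (s = -2 + (4 - 1*3)/9 = -2 + (4 - 3)/9 = -2 + (⅑)*1 = -2 + ⅑ = -17/9 ≈ -1.8889)
G = -280 (G = -40*(12 - 5) = -40*7 = -280)
f = 64/81 (f = (-17/9 - (4 - 5))² = (-17/9 - 1*(-1))² = (-17/9 + 1)² = (-8/9)² = 64/81 ≈ 0.79012)
G*f = -280*64/81 = -17920/81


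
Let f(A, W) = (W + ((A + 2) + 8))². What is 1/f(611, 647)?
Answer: 1/1607824 ≈ 6.2196e-7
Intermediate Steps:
f(A, W) = (10 + A + W)² (f(A, W) = (W + ((2 + A) + 8))² = (W + (10 + A))² = (10 + A + W)²)
1/f(611, 647) = 1/((10 + 611 + 647)²) = 1/(1268²) = 1/1607824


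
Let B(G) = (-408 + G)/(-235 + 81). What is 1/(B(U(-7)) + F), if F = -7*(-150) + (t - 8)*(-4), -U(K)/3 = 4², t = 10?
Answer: 77/80462 ≈ 0.00095697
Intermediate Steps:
U(K) = -48 (U(K) = -3*4² = -3*16 = -48)
B(G) = 204/77 - G/154 (B(G) = (-408 + G)/(-154) = (-408 + G)*(-1/154) = 204/77 - G/154)
F = 1042 (F = -7*(-150) + (10 - 8)*(-4) = 1050 + 2*(-4) = 1050 - 8 = 1042)
1/(B(U(-7)) + F) = 1/((204/77 - 1/154*(-48)) + 1042) = 1/((204/77 + 24/77) + 1042) = 1/(228/77 + 1042) = 1/(80462/77) = 77/80462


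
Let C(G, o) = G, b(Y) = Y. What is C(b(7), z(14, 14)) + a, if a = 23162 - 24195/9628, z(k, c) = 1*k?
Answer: 223046937/9628 ≈ 23167.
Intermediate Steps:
z(k, c) = k
a = 222979541/9628 (a = 23162 - 24195/9628 = 222979541/9628 ≈ 23160.)
C(b(7), z(14, 14)) + a = 7 + 222979541/9628 = 223046937/9628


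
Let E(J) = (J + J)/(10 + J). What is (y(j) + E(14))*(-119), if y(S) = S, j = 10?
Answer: -7973/6 ≈ -1328.8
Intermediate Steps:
E(J) = 2*J/(10 + J) (E(J) = (2*J)/(10 + J) = 2*J/(10 + J))
(y(j) + E(14))*(-119) = (10 + 2*14/(10 + 14))*(-119) = (10 + 2*14/24)*(-119) = (10 + 2*14*(1/24))*(-119) = (10 + 7/6)*(-119) = (67/6)*(-119) = -7973/6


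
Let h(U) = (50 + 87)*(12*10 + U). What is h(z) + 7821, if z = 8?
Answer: 25357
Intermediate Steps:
h(U) = 16440 + 137*U (h(U) = 137*(120 + U) = 16440 + 137*U)
h(z) + 7821 = (16440 + 137*8) + 7821 = (16440 + 1096) + 7821 = 17536 + 7821 = 25357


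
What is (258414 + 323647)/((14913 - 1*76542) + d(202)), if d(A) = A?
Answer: -582061/61427 ≈ -9.4756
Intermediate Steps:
(258414 + 323647)/((14913 - 1*76542) + d(202)) = (258414 + 323647)/((14913 - 1*76542) + 202) = 582061/((14913 - 76542) + 202) = 582061/(-61629 + 202) = 582061/(-61427) = 582061*(-1/61427) = -582061/61427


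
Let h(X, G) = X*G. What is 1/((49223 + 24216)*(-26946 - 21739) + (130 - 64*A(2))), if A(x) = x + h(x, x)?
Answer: -1/3575377969 ≈ -2.7969e-10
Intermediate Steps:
h(X, G) = G*X
A(x) = x + x² (A(x) = x + x*x = x + x²)
1/((49223 + 24216)*(-26946 - 21739) + (130 - 64*A(2))) = 1/((49223 + 24216)*(-26946 - 21739) + (130 - 128*(1 + 2))) = 1/(73439*(-48685) + (130 - 128*3)) = 1/(-3575377715 + (130 - 64*6)) = 1/(-3575377715 + (130 - 384)) = 1/(-3575377715 - 254) = 1/(-3575377969) = -1/3575377969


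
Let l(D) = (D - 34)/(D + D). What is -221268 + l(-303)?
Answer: -134088071/606 ≈ -2.2127e+5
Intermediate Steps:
l(D) = (-34 + D)/(2*D) (l(D) = (-34 + D)/((2*D)) = (-34 + D)*(1/(2*D)) = (-34 + D)/(2*D))
-221268 + l(-303) = -221268 + (½)*(-34 - 303)/(-303) = -221268 + (½)*(-1/303)*(-337) = -221268 + 337/606 = -134088071/606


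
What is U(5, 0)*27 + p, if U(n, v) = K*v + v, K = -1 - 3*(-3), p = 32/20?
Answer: 8/5 ≈ 1.6000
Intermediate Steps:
p = 8/5 (p = 32*(1/20) = 8/5 ≈ 1.6000)
K = 8 (K = -1 + 9 = 8)
U(n, v) = 9*v (U(n, v) = 8*v + v = 9*v)
U(5, 0)*27 + p = (9*0)*27 + 8/5 = 0*27 + 8/5 = 0 + 8/5 = 8/5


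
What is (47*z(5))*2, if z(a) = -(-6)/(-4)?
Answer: -141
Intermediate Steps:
z(a) = -3/2 (z(a) = -(-6)*(-1)/4 = -1*3/2 = -3/2)
(47*z(5))*2 = (47*(-3/2))*2 = -141/2*2 = -141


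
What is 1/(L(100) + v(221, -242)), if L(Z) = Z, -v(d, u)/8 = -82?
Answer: 1/756 ≈ 0.0013228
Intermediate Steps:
v(d, u) = 656 (v(d, u) = -8*(-82) = 656)
1/(L(100) + v(221, -242)) = 1/(100 + 656) = 1/756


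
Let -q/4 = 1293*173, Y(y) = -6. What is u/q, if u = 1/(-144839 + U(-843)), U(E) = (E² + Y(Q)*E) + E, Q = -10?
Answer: -1/510033288900 ≈ -1.9607e-12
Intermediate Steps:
U(E) = E² - 5*E (U(E) = (E² - 6*E) + E = E² - 5*E)
q = -894756 (q = -5172*173 = -4*223689 = -894756)
u = 1/570025 (u = 1/(-144839 - 843*(-5 - 843)) = 1/(-144839 - 843*(-848)) = 1/(-144839 + 714864) = 1/570025 ≈ 1.7543e-6)
u/q = (1/570025)/(-894756) = (1/570025)*(-1/894756) = -1/510033288900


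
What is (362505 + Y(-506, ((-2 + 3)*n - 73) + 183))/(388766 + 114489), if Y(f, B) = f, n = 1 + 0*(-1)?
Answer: 361999/503255 ≈ 0.71932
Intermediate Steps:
n = 1 (n = 1 + 0 = 1)
(362505 + Y(-506, ((-2 + 3)*n - 73) + 183))/(388766 + 114489) = (362505 - 506)/(388766 + 114489) = 361999/503255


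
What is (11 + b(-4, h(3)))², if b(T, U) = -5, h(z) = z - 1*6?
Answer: 36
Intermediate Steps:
h(z) = -6 + z (h(z) = z - 6 = -6 + z)
(11 + b(-4, h(3)))² = (11 - 5)² = 6² = 36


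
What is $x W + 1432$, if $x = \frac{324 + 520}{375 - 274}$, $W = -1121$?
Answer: $- \frac{801492}{101} \approx -7935.6$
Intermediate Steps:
$x = \frac{844}{101} \approx 8.3564$
$x W + 1432 = \frac{844}{101} \left(-1121\right) + 1432 = - \frac{946124}{101} + 1432 = - \frac{801492}{101}$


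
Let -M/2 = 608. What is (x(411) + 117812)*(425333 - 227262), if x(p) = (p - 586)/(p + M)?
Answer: 536709225351/23 ≈ 2.3335e+10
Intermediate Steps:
M = -1216 (M = -2*608 = -1216)
x(p) = (-586 + p)/(-1216 + p) (x(p) = (p - 586)/(p - 1216) = (-586 + p)/(-1216 + p))
(x(411) + 117812)*(425333 - 227262) = ((-586 + 411)/(-1216 + 411) + 117812)*(425333 - 227262) = (-175/(-805) + 117812)*198071 = (-1/805*(-175) + 117812)*198071 = (5/23 + 117812)*198071 = (2709681/23)*198071 = 536709225351/23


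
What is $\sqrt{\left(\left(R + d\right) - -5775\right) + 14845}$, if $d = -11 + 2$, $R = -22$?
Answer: $\sqrt{20589} \approx 143.49$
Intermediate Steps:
$d = -9$
$\sqrt{\left(\left(R + d\right) - -5775\right) + 14845} = \sqrt{\left(\left(-22 - 9\right) - -5775\right) + 14845} = \sqrt{\left(-31 + 5775\right) + 14845} = \sqrt{5744 + 14845} = \sqrt{20589}$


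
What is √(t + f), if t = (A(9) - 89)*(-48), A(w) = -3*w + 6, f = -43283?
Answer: I*√38003 ≈ 194.94*I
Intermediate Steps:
A(w) = 6 - 3*w
t = 5280 (t = ((6 - 3*9) - 89)*(-48) = ((6 - 27) - 89)*(-48) = (-21 - 89)*(-48) = -110*(-48) = 5280)
√(t + f) = √(5280 - 43283) = √(-38003) = I*√38003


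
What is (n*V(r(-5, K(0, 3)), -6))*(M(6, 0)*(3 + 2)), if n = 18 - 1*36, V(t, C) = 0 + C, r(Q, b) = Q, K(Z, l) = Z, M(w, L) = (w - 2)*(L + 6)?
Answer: 12960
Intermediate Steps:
M(w, L) = (-2 + w)*(6 + L)
V(t, C) = C
n = -18 (n = 18 - 36 = -18)
(n*V(r(-5, K(0, 3)), -6))*(M(6, 0)*(3 + 2)) = (-18*(-6))*((-12 - 2*0 + 6*6 + 0*6)*(3 + 2)) = 108*((-12 + 0 + 36 + 0)*5) = 108*(24*5) = 108*120 = 12960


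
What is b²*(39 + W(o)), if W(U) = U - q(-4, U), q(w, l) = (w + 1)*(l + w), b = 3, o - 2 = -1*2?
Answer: 243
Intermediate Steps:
o = 0 (o = 2 - 1*2 = 2 - 2 = 0)
q(w, l) = (1 + w)*(l + w)
W(U) = -12 + 4*U (W(U) = U - (U - 4 + (-4)² + U*(-4)) = U - (U - 4 + 16 - 4*U) = U - (12 - 3*U) = U + (-12 + 3*U) = -12 + 4*U)
b²*(39 + W(o)) = 3²*(39 + (-12 + 4*0)) = 9*(39 + (-12 + 0)) = 9*(39 - 12) = 9*27 = 243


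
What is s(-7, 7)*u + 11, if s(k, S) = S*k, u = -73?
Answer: 3588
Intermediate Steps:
s(-7, 7)*u + 11 = (7*(-7))*(-73) + 11 = -49*(-73) + 11 = 3577 + 11 = 3588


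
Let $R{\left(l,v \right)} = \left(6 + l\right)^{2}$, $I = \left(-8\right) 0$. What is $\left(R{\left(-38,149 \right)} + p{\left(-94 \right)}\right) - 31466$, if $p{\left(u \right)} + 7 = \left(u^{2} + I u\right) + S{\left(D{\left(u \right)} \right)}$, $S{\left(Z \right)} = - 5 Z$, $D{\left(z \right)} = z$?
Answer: $-21143$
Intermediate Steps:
$I = 0$
$p{\left(u \right)} = -7 + u^{2} - 5 u$ ($p{\left(u \right)} = -7 - \left(- u^{2} + 5 u\right) = -7 + \left(u^{2} - 5 u\right) = -7 + u^{2} - 5 u$)
$\left(R{\left(-38,149 \right)} + p{\left(-94 \right)}\right) - 31466 = \left(\left(6 - 38\right)^{2} - \left(-463 - 8836\right)\right) - 31466 = \left(\left(-32\right)^{2} + \left(-7 + 8836 + 470\right)\right) - 31466 = \left(1024 + 9299\right) - 31466 = 10323 - 31466 = -21143$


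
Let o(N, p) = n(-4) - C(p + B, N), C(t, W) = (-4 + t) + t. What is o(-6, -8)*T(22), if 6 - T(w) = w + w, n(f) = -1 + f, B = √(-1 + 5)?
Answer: -418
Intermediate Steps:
B = 2 (B = √4 = 2)
C(t, W) = -4 + 2*t
T(w) = 6 - 2*w (T(w) = 6 - (w + w) = 6 - 2*w)
o(N, p) = -5 - 2*p (o(N, p) = (-1 - 4) - (-4 + 2*(p + 2)) = -5 - (-4 + 2*(2 + p)) = -5 - (-4 + (4 + 2*p)) = -5 - 2*p)
o(-6, -8)*T(22) = (-5 - 2*(-8))*(6 - 2*22) = (-5 + 16)*(6 - 44) = 11*(-38) = -418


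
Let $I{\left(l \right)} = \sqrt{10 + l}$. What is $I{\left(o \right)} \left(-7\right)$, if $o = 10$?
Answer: $- 14 \sqrt{5} \approx -31.305$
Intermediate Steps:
$I{\left(o \right)} \left(-7\right) = \sqrt{10 + 10} \left(-7\right) = \sqrt{20} \left(-7\right) = 2 \sqrt{5} \left(-7\right) = - 14 \sqrt{5}$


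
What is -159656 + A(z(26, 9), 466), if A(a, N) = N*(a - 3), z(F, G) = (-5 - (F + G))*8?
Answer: -310174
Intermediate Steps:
z(F, G) = -40 - 8*F - 8*G (z(F, G) = (-5 + (-F - G))*8 = (-5 - F - G)*8 = -40 - 8*F - 8*G)
A(a, N) = N*(-3 + a)
-159656 + A(z(26, 9), 466) = -159656 + 466*(-3 + (-40 - 8*26 - 8*9)) = -159656 + 466*(-3 + (-40 - 208 - 72)) = -159656 + 466*(-3 - 320) = -159656 + 466*(-323) = -159656 - 150518 = -310174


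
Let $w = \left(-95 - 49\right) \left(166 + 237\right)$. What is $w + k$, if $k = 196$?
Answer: $-57836$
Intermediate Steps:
$w = -58032$ ($w = \left(-144\right) 403 = -58032$)
$w + k = -58032 + 196 = -57836$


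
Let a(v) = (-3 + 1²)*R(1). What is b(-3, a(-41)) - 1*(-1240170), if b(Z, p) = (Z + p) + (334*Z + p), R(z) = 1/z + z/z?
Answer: 1239157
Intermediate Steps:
R(z) = 1 + 1/z (R(z) = 1/z + 1 = 1 + 1/z)
a(v) = -4 (a(v) = (-3 + 1²)*((1 + 1)/1) = (-3 + 1)*(1*2) = -2*2 = -4)
b(Z, p) = 2*p + 335*Z (b(Z, p) = (Z + p) + (p + 334*Z) = 2*p + 335*Z)
b(-3, a(-41)) - 1*(-1240170) = (2*(-4) + 335*(-3)) - 1*(-1240170) = (-8 - 1005) + 1240170 = -1013 + 1240170 = 1239157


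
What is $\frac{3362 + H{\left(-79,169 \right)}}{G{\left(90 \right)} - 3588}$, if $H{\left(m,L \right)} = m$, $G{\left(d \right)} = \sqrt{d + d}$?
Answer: $- \frac{981617}{1072797} - \frac{3283 \sqrt{5}}{2145594} \approx -0.91843$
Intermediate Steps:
$G{\left(d \right)} = \sqrt{2} \sqrt{d}$ ($G{\left(d \right)} = \sqrt{2 d} = \sqrt{2} \sqrt{d}$)
$\frac{3362 + H{\left(-79,169 \right)}}{G{\left(90 \right)} - 3588} = \frac{3362 - 79}{\sqrt{2} \sqrt{90} - 3588} = \frac{3283}{\sqrt{2} \cdot 3 \sqrt{10} - 3588} = \frac{3283}{6 \sqrt{5} - 3588} = \frac{3283}{-3588 + 6 \sqrt{5}}$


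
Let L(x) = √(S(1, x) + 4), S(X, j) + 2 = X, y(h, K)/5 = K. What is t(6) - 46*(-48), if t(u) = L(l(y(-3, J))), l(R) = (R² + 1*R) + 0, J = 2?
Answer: 2208 + √3 ≈ 2209.7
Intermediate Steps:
y(h, K) = 5*K
S(X, j) = -2 + X
l(R) = R + R² (l(R) = (R² + R) + 0 = (R + R²) + 0 = R + R²)
L(x) = √3 (L(x) = √((-2 + 1) + 4) = √(-1 + 4) = √3)
t(u) = √3
t(6) - 46*(-48) = √3 - 46*(-48) = √3 + 2208 = 2208 + √3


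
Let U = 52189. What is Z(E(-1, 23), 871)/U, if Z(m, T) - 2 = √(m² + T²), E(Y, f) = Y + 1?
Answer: 873/52189 ≈ 0.016728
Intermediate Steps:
E(Y, f) = 1 + Y
Z(m, T) = 2 + √(T² + m²) (Z(m, T) = 2 + √(m² + T²) = 2 + √(T² + m²))
Z(E(-1, 23), 871)/U = (2 + √(871² + (1 - 1)²))/52189 = (2 + √(758641 + 0²))*(1/52189) = (2 + √(758641 + 0))*(1/52189) = (2 + √758641)*(1/52189) = (2 + 871)*(1/52189) = 873*(1/52189) = 873/52189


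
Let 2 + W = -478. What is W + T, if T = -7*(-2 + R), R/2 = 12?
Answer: -634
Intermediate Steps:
W = -480 (W = -2 - 478 = -480)
R = 24 (R = 2*12 = 24)
T = -154 (T = -7*(-2 + 24) = -7*22 = -154)
W + T = -480 - 154 = -634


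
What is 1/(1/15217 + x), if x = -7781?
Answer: -15217/118403476 ≈ -0.00012852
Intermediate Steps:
1/(1/15217 + x) = 1/(1/15217 - 7781) = 1/(-118403476/15217) = -15217/118403476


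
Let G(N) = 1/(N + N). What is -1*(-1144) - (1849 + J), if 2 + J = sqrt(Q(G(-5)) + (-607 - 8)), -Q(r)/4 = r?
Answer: -703 - I*sqrt(15365)/5 ≈ -703.0 - 24.791*I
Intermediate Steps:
G(N) = 1/(2*N)
Q(r) = -4*r
J = -2 + I*sqrt(15365)/5 (J = -2 + sqrt(-2/(-5) + (-607 - 8)) = -2 + sqrt(-2*(-1)/5 - 615) = -2 + sqrt(-4*(-1/10) - 615) = -2 + sqrt(2/5 - 615) = -2 + sqrt(-3073/5) = -2 + I*sqrt(15365)/5 ≈ -2.0 + 24.791*I)
-1*(-1144) - (1849 + J) = -1*(-1144) - (1849 + (-2 + I*sqrt(15365)/5)) = 1144 - (1847 + I*sqrt(15365)/5) = 1144 + (-1847 - I*sqrt(15365)/5) = -703 - I*sqrt(15365)/5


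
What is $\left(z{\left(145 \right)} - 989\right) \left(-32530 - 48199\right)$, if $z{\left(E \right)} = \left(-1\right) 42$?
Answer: $83231599$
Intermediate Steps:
$z{\left(E \right)} = -42$
$\left(z{\left(145 \right)} - 989\right) \left(-32530 - 48199\right) = \left(-42 - 989\right) \left(-32530 - 48199\right) = \left(-1031\right) \left(-80729\right) = 83231599$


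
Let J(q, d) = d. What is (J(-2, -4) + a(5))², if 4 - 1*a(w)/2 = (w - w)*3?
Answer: 16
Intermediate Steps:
a(w) = 8 (a(w) = 8 - 2*(w - w)*3 = 8 - 0*3 = 8 - 2*0 = 8 + 0 = 8)
(J(-2, -4) + a(5))² = (-4 + 8)² = 4² = 16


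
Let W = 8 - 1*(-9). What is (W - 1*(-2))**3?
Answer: 6859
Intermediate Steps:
W = 17 (W = 8 + 9 = 17)
(W - 1*(-2))**3 = (17 - 1*(-2))**3 = (17 + 2)**3 = 19**3 = 6859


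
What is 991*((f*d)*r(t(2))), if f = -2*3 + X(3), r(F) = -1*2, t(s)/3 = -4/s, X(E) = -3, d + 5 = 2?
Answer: -53514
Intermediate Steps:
d = -3 (d = -5 + 2 = -3)
t(s) = -12/s (t(s) = 3*(-4/s) = -12/s)
r(F) = -2
f = -9 (f = -2*3 - 3 = -6 - 3 = -9)
991*((f*d)*r(t(2))) = 991*(-9*(-3)*(-2)) = 991*(27*(-2)) = 991*(-54) = -53514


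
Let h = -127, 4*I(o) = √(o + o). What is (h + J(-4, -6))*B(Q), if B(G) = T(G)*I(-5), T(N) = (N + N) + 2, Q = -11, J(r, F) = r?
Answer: 655*I*√10 ≈ 2071.3*I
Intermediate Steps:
I(o) = √2*√o/4 (I(o) = √(o + o)/4 = √(2*o)/4 = (√2*√o)/4 = √2*√o/4)
T(N) = 2 + 2*N (T(N) = 2*N + 2 = 2 + 2*N)
B(G) = I*√10*(2 + 2*G)/4 (B(G) = (2 + 2*G)*(√2*√(-5)/4) = (2 + 2*G)*(√2*(I*√5)/4) = (2 + 2*G)*(I*√10/4) = I*√10*(2 + 2*G)/4)
(h + J(-4, -6))*B(Q) = (-127 - 4)*(I*√10*(1 - 11)/2) = -131*I*√10*(-10)/2 = -(-655)*I*√10 = 655*I*√10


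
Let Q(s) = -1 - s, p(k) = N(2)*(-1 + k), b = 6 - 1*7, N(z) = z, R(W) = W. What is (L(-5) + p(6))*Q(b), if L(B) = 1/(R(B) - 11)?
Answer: 0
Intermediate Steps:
b = -1 (b = 6 - 7 = -1)
L(B) = 1/(-11 + B) (L(B) = 1/(B - 11) = 1/(-11 + B))
p(k) = -2 + 2*k (p(k) = 2*(-1 + k) = -2 + 2*k)
(L(-5) + p(6))*Q(b) = (1/(-11 - 5) + (-2 + 2*6))*(-1 - 1*(-1)) = (1/(-16) + (-2 + 12))*(-1 + 1) = (-1/16 + 10)*0 = (159/16)*0 = 0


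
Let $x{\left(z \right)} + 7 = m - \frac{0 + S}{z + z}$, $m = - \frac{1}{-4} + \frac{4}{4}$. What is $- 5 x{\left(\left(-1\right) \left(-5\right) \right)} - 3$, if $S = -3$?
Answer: $\frac{97}{4} \approx 24.25$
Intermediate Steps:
$m = \frac{5}{4}$ ($m = \left(-1\right) \left(- \frac{1}{4}\right) + 4 \cdot \frac{1}{4} = \frac{1}{4} + 1 = \frac{5}{4} \approx 1.25$)
$x{\left(z \right)} = - \frac{23}{4} + \frac{3}{2 z}$ ($x{\left(z \right)} = -7 + \left(\frac{5}{4} - \frac{0 - 3}{z + z}\right) = -7 + \left(\frac{5}{4} - - \frac{3}{2 z}\right) = -7 + \left(\frac{5}{4} + \frac{3}{2 z}\right) = - \frac{23}{4} + \frac{3}{2 z}$)
$- 5 x{\left(\left(-1\right) \left(-5\right) \right)} - 3 = - 5 \frac{6 - 23 \left(\left(-1\right) \left(-5\right)\right)}{4 \left(\left(-1\right) \left(-5\right)\right)} - 3 = - 5 \frac{6 - 115}{4 \cdot 5} - 3 = - 5 \cdot \frac{1}{4} \cdot \frac{1}{5} \left(6 - 115\right) - 3 = - 5 \cdot \frac{1}{4} \cdot \frac{1}{5} \left(-109\right) - 3 = \left(-5\right) \left(- \frac{109}{20}\right) - 3 = \frac{109}{4} - 3 = \frac{97}{4}$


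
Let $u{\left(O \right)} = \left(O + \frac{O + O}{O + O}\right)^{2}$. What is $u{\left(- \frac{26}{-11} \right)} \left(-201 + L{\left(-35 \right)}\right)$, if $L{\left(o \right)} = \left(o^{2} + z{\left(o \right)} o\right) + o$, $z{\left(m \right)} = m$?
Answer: $\frac{3030966}{121} \approx 25049.0$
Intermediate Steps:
$L{\left(o \right)} = o + 2 o^{2}$ ($L{\left(o \right)} = \left(o^{2} + o o\right) + o = \left(o^{2} + o^{2}\right) + o = 2 o^{2} + o = o + 2 o^{2}$)
$u{\left(O \right)} = \left(1 + O\right)^{2}$ ($u{\left(O \right)} = \left(O + \frac{2 O}{2 O}\right)^{2} = \left(O + 2 O \frac{1}{2 O}\right)^{2} = \left(O + 1\right)^{2} = \left(1 + O\right)^{2}$)
$u{\left(- \frac{26}{-11} \right)} \left(-201 + L{\left(-35 \right)}\right) = \left(1 - \frac{26}{-11}\right)^{2} \left(-201 - 35 \left(1 + 2 \left(-35\right)\right)\right) = \left(1 - - \frac{26}{11}\right)^{2} \left(-201 - 35 \left(1 - 70\right)\right) = \left(1 + \frac{26}{11}\right)^{2} \left(-201 - -2415\right) = \left(\frac{37}{11}\right)^{2} \left(-201 + 2415\right) = \frac{1369}{121} \cdot 2214 = \frac{3030966}{121}$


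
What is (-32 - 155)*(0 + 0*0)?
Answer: 0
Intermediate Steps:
(-32 - 155)*(0 + 0*0) = -187*(0 + 0) = -187*0 = 0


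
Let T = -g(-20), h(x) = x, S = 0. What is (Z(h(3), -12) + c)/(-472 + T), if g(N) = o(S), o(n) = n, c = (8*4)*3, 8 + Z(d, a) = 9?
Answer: -97/472 ≈ -0.20551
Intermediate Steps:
Z(d, a) = 1 (Z(d, a) = -8 + 9 = 1)
c = 96 (c = 32*3 = 96)
g(N) = 0
T = 0 (T = -1*0 = 0)
(Z(h(3), -12) + c)/(-472 + T) = (1 + 96)/(-472 + 0) = 97/(-472) = 97*(-1/472) = -97/472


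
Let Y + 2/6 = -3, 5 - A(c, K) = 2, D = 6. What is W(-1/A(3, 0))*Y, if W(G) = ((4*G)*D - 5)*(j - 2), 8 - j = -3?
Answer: 390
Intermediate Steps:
j = 11 (j = 8 - 1*(-3) = 8 + 3 = 11)
A(c, K) = 3 (A(c, K) = 5 - 1*2 = 5 - 2 = 3)
Y = -10/3 (Y = -1/3 - 3 = -10/3 ≈ -3.3333)
W(G) = -45 + 216*G (W(G) = ((4*G)*6 - 5)*(11 - 2) = (24*G - 5)*9 = (-5 + 24*G)*9 = -45 + 216*G)
W(-1/A(3, 0))*Y = (-45 + 216*(-1/3))*(-10/3) = (-45 - 72)*(-10/3) = -117*(-10/3) = 390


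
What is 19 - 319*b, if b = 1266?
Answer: -403835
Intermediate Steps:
19 - 319*b = 19 - 319*1266 = 19 - 403854 = -403835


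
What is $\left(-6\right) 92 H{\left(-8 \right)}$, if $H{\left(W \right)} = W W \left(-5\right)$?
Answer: $176640$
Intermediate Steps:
$H{\left(W \right)} = - 5 W^{2}$ ($H{\left(W \right)} = W^{2} \left(-5\right) = - 5 W^{2}$)
$\left(-6\right) 92 H{\left(-8 \right)} = \left(-6\right) 92 \left(- 5 \left(-8\right)^{2}\right) = - 552 \left(\left(-5\right) 64\right) = \left(-552\right) \left(-320\right) = 176640$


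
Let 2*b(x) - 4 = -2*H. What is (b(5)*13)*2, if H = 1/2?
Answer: 39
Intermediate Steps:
H = ½ (H = 1*(½) = ½ ≈ 0.50000)
b(x) = 3/2 (b(x) = 2 + (-2*½)/2 = 2 + (½)*(-1) = 2 - ½ = 3/2)
(b(5)*13)*2 = ((3/2)*13)*2 = (39/2)*2 = 39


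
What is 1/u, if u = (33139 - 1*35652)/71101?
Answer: -71101/2513 ≈ -28.293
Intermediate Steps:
u = -2513/71101 (u = (33139 - 35652)*(1/71101) = -2513*1/71101 = -2513/71101 ≈ -0.035344)
1/u = 1/(-2513/71101) = -71101/2513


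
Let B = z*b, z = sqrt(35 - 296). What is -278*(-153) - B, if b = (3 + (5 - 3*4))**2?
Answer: 42534 - 48*I*sqrt(29) ≈ 42534.0 - 258.49*I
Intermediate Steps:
z = 3*I*sqrt(29) (z = sqrt(-261) = 3*I*sqrt(29) ≈ 16.155*I)
b = 16 (b = (3 + (5 - 12))**2 = (3 - 7)**2 = (-4)**2 = 16)
B = 48*I*sqrt(29) (B = (3*I*sqrt(29))*16 = 48*I*sqrt(29) ≈ 258.49*I)
-278*(-153) - B = -278*(-153) - 48*I*sqrt(29) = 42534 - 48*I*sqrt(29)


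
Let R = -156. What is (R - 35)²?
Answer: 36481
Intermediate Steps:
(R - 35)² = (-156 - 35)² = (-191)² = 36481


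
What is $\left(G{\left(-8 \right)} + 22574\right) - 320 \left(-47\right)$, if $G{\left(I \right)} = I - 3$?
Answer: $37603$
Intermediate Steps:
$G{\left(I \right)} = -3 + I$
$\left(G{\left(-8 \right)} + 22574\right) - 320 \left(-47\right) = \left(\left(-3 - 8\right) + 22574\right) - 320 \left(-47\right) = \left(-11 + 22574\right) - -15040 = 22563 + 15040 = 37603$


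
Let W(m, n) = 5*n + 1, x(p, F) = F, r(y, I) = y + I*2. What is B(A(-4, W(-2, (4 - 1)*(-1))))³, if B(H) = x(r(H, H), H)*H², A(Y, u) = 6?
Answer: 10077696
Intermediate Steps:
r(y, I) = y + 2*I
W(m, n) = 1 + 5*n
B(H) = H³ (B(H) = H*H² = H³)
B(A(-4, W(-2, (4 - 1)*(-1))))³ = (6³)³ = 216³ = 10077696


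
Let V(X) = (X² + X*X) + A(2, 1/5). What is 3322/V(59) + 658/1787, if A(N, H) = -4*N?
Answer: 5256073/6213399 ≈ 0.84593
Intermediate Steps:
V(X) = -8 + 2*X² (V(X) = (X² + X*X) - 4*2 = (X² + X²) - 8 = 2*X² - 8 = -8 + 2*X²)
3322/V(59) + 658/1787 = 3322/(-8 + 2*59²) + 658/1787 = 3322/(-8 + 2*3481) + 658*(1/1787) = 3322/(-8 + 6962) + 658/1787 = 3322/6954 + 658/1787 = 3322*(1/6954) + 658/1787 = 1661/3477 + 658/1787 = 5256073/6213399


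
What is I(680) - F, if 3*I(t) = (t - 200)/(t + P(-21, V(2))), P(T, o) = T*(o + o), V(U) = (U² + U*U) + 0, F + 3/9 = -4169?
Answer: 537904/129 ≈ 4169.8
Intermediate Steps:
F = -12508/3 (F = -⅓ - 4169 = -12508/3 ≈ -4169.3)
V(U) = 2*U² (V(U) = (U² + U²) + 0 = 2*U² + 0 = 2*U²)
P(T, o) = 2*T*o (P(T, o) = T*(2*o) = 2*T*o)
I(t) = (-200 + t)/(3*(-336 + t)) (I(t) = ((t - 200)/(t + 2*(-21)*(2*2²)))/3 = ((-200 + t)/(t + 2*(-21)*(2*4)))/3 = ((-200 + t)/(t + 2*(-21)*8))/3 = ((-200 + t)/(t - 336))/3 = ((-200 + t)/(-336 + t))/3 = (-200 + t)/(3*(-336 + t)))
I(680) - F = (-200 + 680)/(3*(-336 + 680)) - 1*(-12508/3) = (⅓)*480/344 + 12508/3 = (⅓)*(1/344)*480 + 12508/3 = 20/43 + 12508/3 = 537904/129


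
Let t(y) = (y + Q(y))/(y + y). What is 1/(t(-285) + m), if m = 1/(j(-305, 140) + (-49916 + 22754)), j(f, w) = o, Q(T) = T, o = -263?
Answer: 27425/27424 ≈ 1.0000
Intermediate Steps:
j(f, w) = -263
t(y) = 1 (t(y) = (y + y)/(y + y) = (2*y)/((2*y)) = (2*y)*(1/(2*y)) = 1)
m = -1/27425 (m = 1/(-263 + (-49916 + 22754)) = 1/(-263 - 27162) = 1/(-27425) = -1/27425 ≈ -3.6463e-5)
1/(t(-285) + m) = 1/(1 - 1/27425) = 1/(27424/27425) = 27425/27424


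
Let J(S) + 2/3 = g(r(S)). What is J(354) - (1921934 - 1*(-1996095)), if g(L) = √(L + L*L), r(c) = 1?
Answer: -11754089/3 + √2 ≈ -3.9180e+6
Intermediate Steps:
g(L) = √(L + L²)
J(S) = -⅔ + √2 (J(S) = -⅔ + √(1*(1 + 1)) = -⅔ + √(1*2) = -⅔ + √2)
J(354) - (1921934 - 1*(-1996095)) = (-⅔ + √2) - (1921934 - 1*(-1996095)) = (-⅔ + √2) - (1921934 + 1996095) = (-⅔ + √2) - 1*3918029 = (-⅔ + √2) - 3918029 = -11754089/3 + √2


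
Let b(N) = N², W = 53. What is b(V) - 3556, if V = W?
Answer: -747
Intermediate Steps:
V = 53
b(V) - 3556 = 53² - 3556 = 2809 - 3556 = -747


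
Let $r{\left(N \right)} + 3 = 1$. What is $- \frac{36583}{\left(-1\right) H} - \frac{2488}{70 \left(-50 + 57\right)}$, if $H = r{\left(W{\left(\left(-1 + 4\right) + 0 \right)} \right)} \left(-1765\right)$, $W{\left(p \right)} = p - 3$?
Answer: $\frac{914303}{172970} \approx 5.2859$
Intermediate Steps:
$W{\left(p \right)} = -3 + p$ ($W{\left(p \right)} = p - 3 = -3 + p$)
$r{\left(N \right)} = -2$ ($r{\left(N \right)} = -3 + 1 = -2$)
$H = 3530$ ($H = \left(-2\right) \left(-1765\right) = 3530$)
$- \frac{36583}{\left(-1\right) H} - \frac{2488}{70 \left(-50 + 57\right)} = - \frac{36583}{\left(-1\right) 3530} - \frac{2488}{70 \left(-50 + 57\right)} = - \frac{36583}{-3530} - \frac{2488}{70 \cdot 7} = \left(-36583\right) \left(- \frac{1}{3530}\right) - \frac{2488}{490} = \frac{36583}{3530} - \frac{1244}{245} = \frac{914303}{172970}$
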